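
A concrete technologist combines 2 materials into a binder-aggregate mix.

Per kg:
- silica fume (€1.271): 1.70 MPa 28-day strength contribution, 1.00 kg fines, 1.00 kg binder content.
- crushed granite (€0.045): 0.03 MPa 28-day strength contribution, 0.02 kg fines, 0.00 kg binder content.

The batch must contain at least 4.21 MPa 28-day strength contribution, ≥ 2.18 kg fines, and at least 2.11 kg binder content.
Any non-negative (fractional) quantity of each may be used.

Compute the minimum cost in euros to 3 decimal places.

€3.148

Let x1 = kg of silica fume, x2 = kg of crushed granite.
Minimize 1.271x1 + 0.045x2 s.t.:
  1.7x1 + 0.03x2 ≥ 4.21   (28-day strength contribution)
  1x1 + 0.02x2 ≥ 2.18   (fines)
  1x1 ≥ 2.11   (binder content)
  x1, x2 ≥ 0.
The minimum-cost mix takes nothing from crushed granite — only silica fume. The 28-day strength contribution requirement is met with equality.
So silica fume = 2.4765 kg.
Hence cost = 1.271·2.4765 = €3.14763.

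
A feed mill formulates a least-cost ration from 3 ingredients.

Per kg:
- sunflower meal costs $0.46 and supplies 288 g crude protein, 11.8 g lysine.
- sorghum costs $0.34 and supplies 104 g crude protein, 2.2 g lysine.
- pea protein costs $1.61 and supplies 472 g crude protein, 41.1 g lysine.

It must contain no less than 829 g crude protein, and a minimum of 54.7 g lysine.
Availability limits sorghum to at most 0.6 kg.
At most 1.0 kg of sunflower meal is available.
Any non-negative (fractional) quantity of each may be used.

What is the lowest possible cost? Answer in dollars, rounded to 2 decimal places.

$2.30

Let x1 = kg of sunflower meal, x2 = kg of sorghum, x3 = kg of pea protein.
Minimise 0.46x1 + 0.34x2 + 1.61x3 with:
  288x1 + 104x2 + 472x3 ≥ 829   (crude protein)
  11.8x1 + 2.2x2 + 41.1x3 ≥ 54.7   (lysine)
  x2 ≤ 0.6
  x1 ≤ 1
  x1, x2, x3 ≥ 0.
All 3 inputs are positive at the optimum. Binding constraints: crude protein, the sorghum cap, the sunflower meal cap.
So sunflower meal = 1 kg, sorghum = 0.6 kg, pea protein = 1.014 kg.
Total cost: 0.46·1 + 0.34·0.6 + 1.61·1.014 = 2.2965.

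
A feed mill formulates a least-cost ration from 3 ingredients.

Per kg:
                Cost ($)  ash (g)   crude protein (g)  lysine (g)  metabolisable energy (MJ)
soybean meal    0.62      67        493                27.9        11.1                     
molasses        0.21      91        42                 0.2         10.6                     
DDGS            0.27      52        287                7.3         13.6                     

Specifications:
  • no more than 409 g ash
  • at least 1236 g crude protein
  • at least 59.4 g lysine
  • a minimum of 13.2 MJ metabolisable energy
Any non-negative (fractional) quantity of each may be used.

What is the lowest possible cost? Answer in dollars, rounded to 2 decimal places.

$1.45

Let x1 = kg of soybean meal, x2 = kg of molasses, x3 = kg of DDGS.
Minimize 0.62x1 + 0.21x2 + 0.27x3 s.t.:
  67x1 + 91x2 + 52x3 ≤ 409   (ash)
  493x1 + 42x2 + 287x3 ≥ 1236   (crude protein)
  27.9x1 + 0.2x2 + 7.3x3 ≥ 59.4   (lysine)
  11.1x1 + 10.6x2 + 13.6x3 ≥ 13.2   (metabolisable energy)
  x1, x2, x3 ≥ 0.
At the optimum only soybean meal, DDGS are positive (molasses = 0). Binding constraints: crude protein and lysine.
Optimal quantities: soybean meal = 1.82 kg, DDGS = 1.18 kg.
Objective = 0.62·1.82 + 0.27·1.18 = 1.4470.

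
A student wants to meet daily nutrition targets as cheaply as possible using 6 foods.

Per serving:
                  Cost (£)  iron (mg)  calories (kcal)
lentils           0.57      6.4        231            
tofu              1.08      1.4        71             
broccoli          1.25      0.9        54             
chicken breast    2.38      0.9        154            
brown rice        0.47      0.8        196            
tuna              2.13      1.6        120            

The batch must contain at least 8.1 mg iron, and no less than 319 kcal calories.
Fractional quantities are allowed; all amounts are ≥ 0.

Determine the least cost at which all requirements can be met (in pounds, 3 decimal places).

Let x1 = servings of lentils, x2 = servings of tofu, x3 = servings of broccoli, x4 = servings of chicken breast, x5 = servings of brown rice, x6 = servings of tuna.
Minimise 0.57x1 + 1.08x2 + 1.25x3 + 2.38x4 + 0.47x5 + 2.13x6 subject to:
  6.4x1 + 1.4x2 + 0.9x3 + 0.9x4 + 0.8x5 + 1.6x6 ≥ 8.1   (iron)
  231x1 + 71x2 + 54x3 + 154x4 + 196x5 + 120x6 ≥ 319   (calories)
  x1, x2, x3, x4, x5, x6 ≥ 0.
The optimal basis is {lentils, brown rice}; tofu, broccoli, chicken breast, tuna drop out. The iron and calories requirements are met with equality.
Solving gives x1 = 1.246, x5 = 0.1594.
Objective = 0.57·1.246 + 0.47·0.1594 = 0.78514.

£0.785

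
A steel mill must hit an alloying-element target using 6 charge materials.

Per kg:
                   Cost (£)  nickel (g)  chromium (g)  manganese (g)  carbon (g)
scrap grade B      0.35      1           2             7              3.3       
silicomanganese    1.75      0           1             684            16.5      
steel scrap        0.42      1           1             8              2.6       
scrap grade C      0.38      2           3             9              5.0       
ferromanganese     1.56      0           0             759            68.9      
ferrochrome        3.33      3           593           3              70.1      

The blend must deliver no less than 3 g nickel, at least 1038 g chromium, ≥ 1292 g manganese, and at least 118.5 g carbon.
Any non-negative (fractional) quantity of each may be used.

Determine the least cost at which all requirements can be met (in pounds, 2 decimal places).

£8.47

Let x1 = kg of scrap grade B, x2 = kg of silicomanganese, x3 = kg of steel scrap, x4 = kg of scrap grade C, x5 = kg of ferromanganese, x6 = kg of ferrochrome.
Minimise 0.35x1 + 1.75x2 + 0.42x3 + 0.38x4 + 1.56x5 + 3.33x6 s.t.:
  1x1 + 1x3 + 2x4 + 3x6 ≥ 3   (nickel)
  2x1 + 1x2 + 1x3 + 3x4 + 593x6 ≥ 1038   (chromium)
  7x1 + 684x2 + 8x3 + 9x4 + 759x5 + 3x6 ≥ 1292   (manganese)
  3.3x1 + 16.5x2 + 2.6x3 + 5x4 + 68.9x5 + 70.1x6 ≥ 118.5   (carbon)
  x1, x2, x3, x4, x5, x6 ≥ 0.
The optimal basis is {ferromanganese, ferrochrome}; scrap grade B, silicomanganese, steel scrap, scrap grade C drop out. There the chromium and manganese constraints are tight.
So ferromanganese = 1.695 kg, ferrochrome = 1.75 kg.
Objective = 1.56·1.695 + 3.33·1.75 = 8.4717.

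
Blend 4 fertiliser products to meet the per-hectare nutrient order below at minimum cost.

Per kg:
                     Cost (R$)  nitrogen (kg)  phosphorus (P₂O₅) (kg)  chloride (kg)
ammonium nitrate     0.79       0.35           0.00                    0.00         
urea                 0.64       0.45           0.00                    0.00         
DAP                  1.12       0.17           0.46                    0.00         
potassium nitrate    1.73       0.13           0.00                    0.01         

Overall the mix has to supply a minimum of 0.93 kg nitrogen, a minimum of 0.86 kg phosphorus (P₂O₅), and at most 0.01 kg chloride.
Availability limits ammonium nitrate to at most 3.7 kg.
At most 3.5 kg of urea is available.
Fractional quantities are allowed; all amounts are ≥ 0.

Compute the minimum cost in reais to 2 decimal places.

R$2.96

Set it up as a linear program. Let x1 = kg of ammonium nitrate, x2 = kg of urea, x3 = kg of DAP, x4 = kg of potassium nitrate.
min 0.79x1 + 0.64x2 + 1.12x3 + 1.73x4 with:
  0.35x1 + 0.45x2 + 0.17x3 + 0.13x4 ≥ 0.93   (nitrogen)
  0.46x3 ≥ 0.86   (phosphorus (P₂O₅))
  0.01x4 ≤ 0.01   (chloride)
  x1 ≤ 3.7
  x2 ≤ 3.5
  x1, x2, x3, x4 ≥ 0.
The cheapest feasible vertex uses only urea, DAP; ammonium nitrate, potassium nitrate are not used. The nitrogen and phosphorus (P₂O₅) requirements are met with equality.
That vertex is x2 = 1.36, x3 = 1.87.
Total cost: 0.64·1.36 + 1.12·1.87 = 2.9648.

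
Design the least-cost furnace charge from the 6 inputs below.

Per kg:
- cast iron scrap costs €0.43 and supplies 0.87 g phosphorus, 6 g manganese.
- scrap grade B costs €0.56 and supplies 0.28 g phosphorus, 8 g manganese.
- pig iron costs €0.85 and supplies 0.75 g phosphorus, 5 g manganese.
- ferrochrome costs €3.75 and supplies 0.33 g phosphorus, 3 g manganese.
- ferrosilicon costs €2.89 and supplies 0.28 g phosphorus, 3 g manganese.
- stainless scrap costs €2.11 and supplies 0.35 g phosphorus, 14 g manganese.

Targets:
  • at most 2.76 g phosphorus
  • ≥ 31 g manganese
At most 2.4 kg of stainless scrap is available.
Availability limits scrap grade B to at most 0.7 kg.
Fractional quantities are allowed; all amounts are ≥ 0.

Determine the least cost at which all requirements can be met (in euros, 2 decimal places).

Let x1 = kg of cast iron scrap, x2 = kg of scrap grade B, x3 = kg of pig iron, x4 = kg of ferrochrome, x5 = kg of ferrosilicon, x6 = kg of stainless scrap.
min 0.43x1 + 0.56x2 + 0.85x3 + 3.75x4 + 2.89x5 + 2.11x6 subject to:
  0.87x1 + 0.28x2 + 0.75x3 + 0.33x4 + 0.28x5 + 0.35x6 ≤ 2.76   (phosphorus)
  6x1 + 8x2 + 5x3 + 3x4 + 3x5 + 14x6 ≥ 31   (manganese)
  x6 ≤ 2.4
  x2 ≤ 0.7
  x1, x2, x3, x4, x5, x6 ≥ 0.
The cheapest feasible vertex uses only cast iron scrap, scrap grade B, stainless scrap; pig iron, ferrochrome, ferrosilicon are not used. The phosphorus, manganese, the scrap grade B cap requirements are met with equality.
Solving gives x1 = 2.679, x2 = 0.7, x6 = 0.6661.
Objective = 0.43·2.679 + 0.56·0.7 + 2.11·0.6661 = 2.9494.

€2.95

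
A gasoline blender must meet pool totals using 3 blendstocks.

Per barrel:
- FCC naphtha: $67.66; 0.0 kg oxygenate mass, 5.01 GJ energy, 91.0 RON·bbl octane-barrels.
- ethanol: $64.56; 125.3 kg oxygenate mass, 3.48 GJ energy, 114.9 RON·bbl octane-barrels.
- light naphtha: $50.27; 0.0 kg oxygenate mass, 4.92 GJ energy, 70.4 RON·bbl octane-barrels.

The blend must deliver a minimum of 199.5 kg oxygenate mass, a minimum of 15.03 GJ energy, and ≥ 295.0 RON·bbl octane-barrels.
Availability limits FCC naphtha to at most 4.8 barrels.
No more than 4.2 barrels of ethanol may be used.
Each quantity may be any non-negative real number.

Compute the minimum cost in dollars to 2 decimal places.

$199.75

This is a linear program. Let x1 = barrels of FCC naphtha, x2 = barrels of ethanol, x3 = barrels of light naphtha.
Minimise 67.66x1 + 64.56x2 + 50.27x3 with:
  125.3x2 ≥ 199.5   (oxygenate mass)
  5.01x1 + 3.48x2 + 4.92x3 ≥ 15.03   (energy)
  91x1 + 114.9x2 + 70.4x3 ≥ 295   (octane-barrels)
  x1 ≤ 4.8
  x2 ≤ 4.2
  x1, x2, x3 ≥ 0.
The cheapest feasible vertex uses only ethanol, light naphtha; FCC naphtha is not used. There the oxygenate mass and energy constraints are tight.
So ethanol = 1.592 barrels, light naphtha = 1.929 barrels.
Objective = 64.56·1.592 + 50.27·1.929 = 199.7504.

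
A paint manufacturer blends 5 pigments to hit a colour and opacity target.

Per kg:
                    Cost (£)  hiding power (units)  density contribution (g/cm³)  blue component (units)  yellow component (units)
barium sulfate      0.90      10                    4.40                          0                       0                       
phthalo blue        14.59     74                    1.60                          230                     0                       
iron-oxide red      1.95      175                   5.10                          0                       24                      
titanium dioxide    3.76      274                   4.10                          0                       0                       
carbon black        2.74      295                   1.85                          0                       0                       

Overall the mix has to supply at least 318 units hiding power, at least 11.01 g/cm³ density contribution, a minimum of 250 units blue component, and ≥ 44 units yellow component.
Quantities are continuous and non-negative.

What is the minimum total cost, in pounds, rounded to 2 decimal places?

This is a linear program. Let x1 = kg of barium sulfate, x2 = kg of phthalo blue, x3 = kg of iron-oxide red, x4 = kg of titanium dioxide, x5 = kg of carbon black.
Minimise 0.9x1 + 14.59x2 + 1.95x3 + 3.76x4 + 2.74x5 s.t.:
  10x1 + 74x2 + 175x3 + 274x4 + 295x5 ≥ 318   (hiding power)
  4.4x1 + 1.6x2 + 5.1x3 + 4.1x4 + 1.85x5 ≥ 11.01   (density contribution)
  230x2 ≥ 250   (blue component)
  24x3 ≥ 44   (yellow component)
  x1, x2, x3, x4, x5 ≥ 0.
The optimal basis is {phthalo blue, iron-oxide red}; barium sulfate, titanium dioxide, carbon black drop out. Binding constraints: blue component and yellow component.
That vertex is x2 = 1.087, x3 = 1.833.
Hence cost = 14.59·1.087 + 1.95·1.833 = £19.4337.

£19.43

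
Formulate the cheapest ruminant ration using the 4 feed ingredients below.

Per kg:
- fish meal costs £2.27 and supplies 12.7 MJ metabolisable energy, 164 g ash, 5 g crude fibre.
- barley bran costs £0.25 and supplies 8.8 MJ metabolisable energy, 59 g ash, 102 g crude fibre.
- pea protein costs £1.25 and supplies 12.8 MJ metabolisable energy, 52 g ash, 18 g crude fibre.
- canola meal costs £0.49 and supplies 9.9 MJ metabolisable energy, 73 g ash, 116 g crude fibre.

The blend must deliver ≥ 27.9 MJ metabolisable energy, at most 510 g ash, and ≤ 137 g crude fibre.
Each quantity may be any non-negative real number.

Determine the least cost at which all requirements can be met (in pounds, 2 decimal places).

Let x1 = kg of fish meal, x2 = kg of barley bran, x3 = kg of pea protein, x4 = kg of canola meal.
min 2.27x1 + 0.25x2 + 1.25x3 + 0.49x4 with:
  12.7x1 + 8.8x2 + 12.8x3 + 9.9x4 ≥ 27.9   (metabolisable energy)
  164x1 + 59x2 + 52x3 + 73x4 ≤ 510   (ash)
  5x1 + 102x2 + 18x3 + 116x4 ≤ 137   (crude fibre)
  x1, x2, x3, x4 ≥ 0.
At the optimum only barley bran, pea protein are positive (fish meal, canola meal = 0). There the metabolisable energy and crude fibre constraints are tight.
Solving gives x2 = 1.091, x3 = 1.43.
Hence cost = 0.25·1.091 + 1.25·1.43 = £2.0603.

£2.06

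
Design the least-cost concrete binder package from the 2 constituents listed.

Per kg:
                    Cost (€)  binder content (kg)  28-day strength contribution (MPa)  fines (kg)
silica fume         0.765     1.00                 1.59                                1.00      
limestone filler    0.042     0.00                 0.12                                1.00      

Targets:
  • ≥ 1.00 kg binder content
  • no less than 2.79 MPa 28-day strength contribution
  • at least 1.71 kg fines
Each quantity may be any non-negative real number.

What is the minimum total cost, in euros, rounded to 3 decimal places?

This is a linear program. Let x1 = kg of silica fume, x2 = kg of limestone filler.
min 0.765x1 + 0.042x2 s.t.:
  1x1 ≥ 1   (binder content)
  1.59x1 + 0.12x2 ≥ 2.79   (28-day strength contribution)
  1x1 + 1x2 ≥ 1.71   (fines)
  x1, x2 ≥ 0.
Both inputs are positive at the optimum. Binding constraints: binder content and 28-day strength contribution.
So silica fume = 1 kg, limestone filler = 10 kg.
Hence cost = 0.765·1 + 0.042·10 = €1.18500.

€1.185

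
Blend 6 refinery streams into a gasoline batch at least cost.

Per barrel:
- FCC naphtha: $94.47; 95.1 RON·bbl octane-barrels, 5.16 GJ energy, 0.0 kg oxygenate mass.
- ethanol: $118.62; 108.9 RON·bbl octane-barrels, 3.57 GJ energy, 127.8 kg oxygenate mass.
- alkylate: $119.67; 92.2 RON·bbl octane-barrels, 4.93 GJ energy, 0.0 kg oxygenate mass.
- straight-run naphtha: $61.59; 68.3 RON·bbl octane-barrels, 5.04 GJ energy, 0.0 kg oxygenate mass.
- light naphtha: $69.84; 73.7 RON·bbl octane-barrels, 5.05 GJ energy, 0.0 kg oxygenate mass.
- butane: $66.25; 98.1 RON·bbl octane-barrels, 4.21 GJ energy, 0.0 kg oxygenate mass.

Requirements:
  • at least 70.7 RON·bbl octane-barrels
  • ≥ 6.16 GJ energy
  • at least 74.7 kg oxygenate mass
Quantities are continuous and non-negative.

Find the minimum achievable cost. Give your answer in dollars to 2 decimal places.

$119.11

Treat it as an LP. Let x1 = barrels of FCC naphtha, x2 = barrels of ethanol, x3 = barrels of alkylate, x4 = barrels of straight-run naphtha, x5 = barrels of light naphtha, x6 = barrels of butane.
min 94.47x1 + 118.62x2 + 119.67x3 + 61.59x4 + 69.84x5 + 66.25x6 with:
  95.1x1 + 108.9x2 + 92.2x3 + 68.3x4 + 73.7x5 + 98.1x6 ≥ 70.7   (octane-barrels)
  5.16x1 + 3.57x2 + 4.93x3 + 5.04x4 + 5.05x5 + 4.21x6 ≥ 6.16   (energy)
  127.8x2 ≥ 74.7   (oxygenate mass)
  x1, x2, x3, x4, x5, x6 ≥ 0.
At the optimum only ethanol, straight-run naphtha are positive (FCC naphtha, alkylate, light naphtha, butane = 0). The energy and oxygenate mass requirements are met with equality.
Solving gives x2 = 0.5845, x4 = 0.8082.
Objective = 118.62·0.5845 + 61.59·0.8082 = 119.1104.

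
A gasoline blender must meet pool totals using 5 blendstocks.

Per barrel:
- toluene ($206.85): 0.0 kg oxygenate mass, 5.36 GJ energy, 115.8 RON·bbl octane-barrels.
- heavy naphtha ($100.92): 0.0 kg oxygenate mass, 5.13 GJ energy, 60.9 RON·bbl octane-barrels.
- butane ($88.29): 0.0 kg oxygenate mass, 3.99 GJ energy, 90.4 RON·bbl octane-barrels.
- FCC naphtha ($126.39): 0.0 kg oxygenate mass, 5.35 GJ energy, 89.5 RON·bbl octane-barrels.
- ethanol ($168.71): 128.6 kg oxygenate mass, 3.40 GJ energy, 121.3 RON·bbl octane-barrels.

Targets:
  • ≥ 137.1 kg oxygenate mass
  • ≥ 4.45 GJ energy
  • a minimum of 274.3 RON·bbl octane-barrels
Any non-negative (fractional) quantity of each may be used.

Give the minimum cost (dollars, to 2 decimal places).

$321.46

Let x1 = barrels of toluene, x2 = barrels of heavy naphtha, x3 = barrels of butane, x4 = barrels of FCC naphtha, x5 = barrels of ethanol.
Minimise 206.85x1 + 100.92x2 + 88.29x3 + 126.39x4 + 168.71x5 with:
  128.6x5 ≥ 137.1   (oxygenate mass)
  5.36x1 + 5.13x2 + 3.99x3 + 5.35x4 + 3.4x5 ≥ 4.45   (energy)
  115.8x1 + 60.9x2 + 90.4x3 + 89.5x4 + 121.3x5 ≥ 274.3   (octane-barrels)
  x1, x2, x3, x4, x5 ≥ 0.
The minimum-cost mix takes nothing from toluene, heavy naphtha, FCC naphtha — only butane, ethanol. There the oxygenate mass and octane-barrels constraints are tight.
That vertex is x3 = 1.604, x5 = 1.066.
Objective = 88.29·1.604 + 168.71·1.066 = 321.4620.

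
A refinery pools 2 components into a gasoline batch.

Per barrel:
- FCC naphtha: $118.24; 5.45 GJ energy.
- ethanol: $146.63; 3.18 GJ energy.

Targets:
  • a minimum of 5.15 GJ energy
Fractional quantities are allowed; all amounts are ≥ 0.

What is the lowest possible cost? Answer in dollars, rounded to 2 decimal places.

$111.73

Let x1 = barrels of FCC naphtha, x2 = barrels of ethanol.
min 118.24x1 + 146.63x2 s.t.:
  5.45x1 + 3.18x2 ≥ 5.15   (energy)
  x1, x2 ≥ 0.
The cheapest feasible vertex uses only FCC naphtha; ethanol is not used. The energy requirement is met with equality.
Optimal quantities: FCC naphtha = 0.94495 barrels.
Hence cost = 118.24·0.94495 = $111.7309.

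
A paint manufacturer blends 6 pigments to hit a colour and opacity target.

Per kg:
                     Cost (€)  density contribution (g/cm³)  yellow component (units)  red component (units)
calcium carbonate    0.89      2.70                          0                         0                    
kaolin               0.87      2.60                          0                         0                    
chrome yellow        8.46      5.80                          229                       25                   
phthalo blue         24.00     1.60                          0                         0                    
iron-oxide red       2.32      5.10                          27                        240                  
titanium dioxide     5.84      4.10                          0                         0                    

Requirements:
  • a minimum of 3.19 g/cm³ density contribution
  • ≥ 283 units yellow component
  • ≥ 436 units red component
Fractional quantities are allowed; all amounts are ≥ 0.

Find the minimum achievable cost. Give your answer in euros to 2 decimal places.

€12.72

Let x1 = kg of calcium carbonate, x2 = kg of kaolin, x3 = kg of chrome yellow, x4 = kg of phthalo blue, x5 = kg of iron-oxide red, x6 = kg of titanium dioxide.
Minimize 0.89x1 + 0.87x2 + 8.46x3 + 24x4 + 2.32x5 + 5.84x6 subject to:
  2.7x1 + 2.6x2 + 5.8x3 + 1.6x4 + 5.1x5 + 4.1x6 ≥ 3.19   (density contribution)
  229x3 + 27x5 ≥ 283   (yellow component)
  25x3 + 240x5 ≥ 436   (red component)
  x1, x2, x3, x4, x5, x6 ≥ 0.
At the optimum only chrome yellow, iron-oxide red are positive (calcium carbonate, kaolin, phthalo blue, titanium dioxide = 0). Binding constraints: yellow component and red component.
That vertex is x3 = 1.03432, x5 = 1.70893.
Objective = 8.46·1.03432 + 2.32·1.70893 = 12.7151.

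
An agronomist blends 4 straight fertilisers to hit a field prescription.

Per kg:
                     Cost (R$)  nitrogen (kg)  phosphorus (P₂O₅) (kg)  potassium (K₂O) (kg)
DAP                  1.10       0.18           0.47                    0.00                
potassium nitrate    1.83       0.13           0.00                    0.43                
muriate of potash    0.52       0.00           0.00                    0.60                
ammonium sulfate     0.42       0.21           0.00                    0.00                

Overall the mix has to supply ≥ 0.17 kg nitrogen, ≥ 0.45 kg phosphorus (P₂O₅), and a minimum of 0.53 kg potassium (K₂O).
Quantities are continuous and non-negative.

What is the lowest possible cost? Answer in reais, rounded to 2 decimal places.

R$1.51

This is a linear program. Let x1 = kg of DAP, x2 = kg of potassium nitrate, x3 = kg of muriate of potash, x4 = kg of ammonium sulfate.
min 1.1x1 + 1.83x2 + 0.52x3 + 0.42x4 with:
  0.18x1 + 0.13x2 + 0.21x4 ≥ 0.17   (nitrogen)
  0.47x1 ≥ 0.45   (phosphorus (P₂O₅))
  0.43x2 + 0.6x3 ≥ 0.53   (potassium (K₂O))
  x1, x2, x3, x4 ≥ 0.
The minimum-cost mix takes nothing from potassium nitrate, ammonium sulfate — only DAP, muriate of potash. Binding constraints: phosphorus (P₂O₅) and potassium (K₂O).
Solving gives x1 = 0.9574, x3 = 0.8833.
Objective = 1.1·0.9574 + 0.52·0.8833 = 1.5125.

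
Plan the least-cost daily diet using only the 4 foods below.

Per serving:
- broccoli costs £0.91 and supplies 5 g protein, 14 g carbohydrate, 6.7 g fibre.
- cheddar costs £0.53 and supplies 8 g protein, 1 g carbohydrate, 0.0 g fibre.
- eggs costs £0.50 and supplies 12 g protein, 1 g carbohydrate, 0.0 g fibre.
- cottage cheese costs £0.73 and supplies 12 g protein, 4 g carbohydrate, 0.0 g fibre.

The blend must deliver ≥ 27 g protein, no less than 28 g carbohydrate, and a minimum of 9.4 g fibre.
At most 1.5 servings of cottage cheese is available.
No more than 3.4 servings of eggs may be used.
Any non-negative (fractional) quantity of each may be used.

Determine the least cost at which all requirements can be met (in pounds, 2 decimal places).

Set it up as a linear program. Let x1 = servings of broccoli, x2 = servings of cheddar, x3 = servings of eggs, x4 = servings of cottage cheese.
Minimize 0.91x1 + 0.53x2 + 0.5x3 + 0.73x4 s.t.:
  5x1 + 8x2 + 12x3 + 12x4 ≥ 27   (protein)
  14x1 + 1x2 + 1x3 + 4x4 ≥ 28   (carbohydrate)
  6.7x1 ≥ 9.4   (fibre)
  x4 ≤ 1.5
  x3 ≤ 3.4
  x1, x2, x3, x4 ≥ 0.
The optimal basis is {broccoli, eggs}; cheddar, cottage cheese drop out. There the protein and carbohydrate constraints are tight.
So broccoli = 1.896 servings, eggs = 1.46 servings.
Cost = 0.91·1.896 + 0.5·1.46 = 2.4554.

£2.46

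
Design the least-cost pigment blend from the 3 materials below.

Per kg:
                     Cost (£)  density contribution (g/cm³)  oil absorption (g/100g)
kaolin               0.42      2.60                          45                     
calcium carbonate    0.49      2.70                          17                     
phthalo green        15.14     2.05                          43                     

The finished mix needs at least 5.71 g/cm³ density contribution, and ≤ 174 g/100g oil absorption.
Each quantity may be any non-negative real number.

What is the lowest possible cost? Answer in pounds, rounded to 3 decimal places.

£0.922

This is a linear program. Let x1 = kg of kaolin, x2 = kg of calcium carbonate, x3 = kg of phthalo green.
Minimise 0.42x1 + 0.49x2 + 15.14x3 with:
  2.6x1 + 2.7x2 + 2.05x3 ≥ 5.71   (density contribution)
  45x1 + 17x2 + 43x3 ≤ 174   (oil absorption)
  x1, x2, x3 ≥ 0.
The cheapest feasible vertex uses only kaolin; calcium carbonate, phthalo green are not used. The density contribution requirement is met with equality.
So kaolin = 2.196 kg.
Objective = 0.42·2.196 = 0.92232.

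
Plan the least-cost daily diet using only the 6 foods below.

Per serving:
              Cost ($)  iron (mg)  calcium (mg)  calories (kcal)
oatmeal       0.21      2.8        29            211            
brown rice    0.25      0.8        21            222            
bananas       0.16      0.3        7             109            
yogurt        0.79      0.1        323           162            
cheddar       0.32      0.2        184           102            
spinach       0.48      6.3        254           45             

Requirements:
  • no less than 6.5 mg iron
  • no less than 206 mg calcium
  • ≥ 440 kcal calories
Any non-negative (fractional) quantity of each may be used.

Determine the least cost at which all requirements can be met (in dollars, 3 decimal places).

This is a linear program. Let x1 = servings of oatmeal, x2 = servings of brown rice, x3 = servings of bananas, x4 = servings of yogurt, x5 = servings of cheddar, x6 = servings of spinach.
min 0.21x1 + 0.25x2 + 0.16x3 + 0.79x4 + 0.32x5 + 0.48x6 s.t.:
  2.8x1 + 0.8x2 + 0.3x3 + 0.1x4 + 0.2x5 + 6.3x6 ≥ 6.5   (iron)
  29x1 + 21x2 + 7x3 + 323x4 + 184x5 + 254x6 ≥ 206   (calcium)
  211x1 + 222x2 + 109x3 + 162x4 + 102x5 + 45x6 ≥ 440   (calories)
  x1, x2, x3, x4, x5, x6 ≥ 0.
The cheapest feasible vertex uses only oatmeal, cheddar, spinach; brown rice, bananas, yogurt are not used. The iron, calcium, calories requirements are met with equality.
That vertex is x1 = 1.781, x5 = 0.5306, x6 = 0.2233.
Hence cost = 0.21·1.781 + 0.32·0.5306 + 0.48·0.2233 = $0.65099.

$0.651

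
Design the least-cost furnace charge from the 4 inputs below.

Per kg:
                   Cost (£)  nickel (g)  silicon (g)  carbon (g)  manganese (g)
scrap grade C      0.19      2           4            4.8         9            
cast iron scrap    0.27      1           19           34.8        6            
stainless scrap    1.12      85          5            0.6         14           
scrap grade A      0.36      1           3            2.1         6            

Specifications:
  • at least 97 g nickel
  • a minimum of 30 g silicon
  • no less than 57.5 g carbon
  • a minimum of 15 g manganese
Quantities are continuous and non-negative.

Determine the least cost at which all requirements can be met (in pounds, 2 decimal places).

This is a linear program. Let x1 = kg of scrap grade C, x2 = kg of cast iron scrap, x3 = kg of stainless scrap, x4 = kg of scrap grade A.
Minimise 0.19x1 + 0.27x2 + 1.12x3 + 0.36x4 subject to:
  2x1 + 1x2 + 85x3 + 1x4 ≥ 97   (nickel)
  4x1 + 19x2 + 5x3 + 3x4 ≥ 30   (silicon)
  4.8x1 + 34.8x2 + 0.6x3 + 2.1x4 ≥ 57.5   (carbon)
  9x1 + 6x2 + 14x3 + 6x4 ≥ 15   (manganese)
  x1, x2, x3, x4 ≥ 0.
The optimal basis is {cast iron scrap, stainless scrap}; scrap grade C, scrap grade A drop out. There the nickel and carbon constraints are tight.
Optimal quantities: cast iron scrap = 1.633 kg, stainless scrap = 1.122 kg.
Total cost: 0.27·1.633 + 1.12·1.122 = 1.6976.

£1.70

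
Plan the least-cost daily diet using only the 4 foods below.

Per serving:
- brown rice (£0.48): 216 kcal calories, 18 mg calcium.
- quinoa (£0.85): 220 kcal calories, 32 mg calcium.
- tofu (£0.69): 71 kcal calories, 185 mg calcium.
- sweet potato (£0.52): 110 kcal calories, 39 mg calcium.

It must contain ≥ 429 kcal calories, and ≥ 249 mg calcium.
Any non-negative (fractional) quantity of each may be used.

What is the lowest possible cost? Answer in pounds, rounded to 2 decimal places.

£1.59

Set it up as a linear program. Let x1 = servings of brown rice, x2 = servings of quinoa, x3 = servings of tofu, x4 = servings of sweet potato.
Minimize 0.48x1 + 0.85x2 + 0.69x3 + 0.52x4 with:
  216x1 + 220x2 + 71x3 + 110x4 ≥ 429   (calories)
  18x1 + 32x2 + 185x3 + 39x4 ≥ 249   (calcium)
  x1, x2, x3, x4 ≥ 0.
The minimum-cost mix takes nothing from quinoa, sweet potato — only brown rice, tofu. Binding constraints: calories and calcium.
That vertex is x1 = 1.595, x3 = 1.191.
Total cost: 0.48·1.595 + 0.69·1.191 = 1.5874.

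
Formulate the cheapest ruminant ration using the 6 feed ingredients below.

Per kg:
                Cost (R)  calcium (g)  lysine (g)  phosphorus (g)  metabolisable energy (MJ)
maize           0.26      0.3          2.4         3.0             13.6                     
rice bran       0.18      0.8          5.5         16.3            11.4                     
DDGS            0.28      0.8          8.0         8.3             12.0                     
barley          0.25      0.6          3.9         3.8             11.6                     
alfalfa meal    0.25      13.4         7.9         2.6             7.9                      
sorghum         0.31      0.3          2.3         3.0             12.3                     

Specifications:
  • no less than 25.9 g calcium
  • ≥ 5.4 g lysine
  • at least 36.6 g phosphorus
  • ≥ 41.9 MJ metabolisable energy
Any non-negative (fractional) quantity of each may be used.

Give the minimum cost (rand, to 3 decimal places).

R0.885

Let x1 = kg of maize, x2 = kg of rice bran, x3 = kg of DDGS, x4 = kg of barley, x5 = kg of alfalfa meal, x6 = kg of sorghum.
Minimize 0.26x1 + 0.18x2 + 0.28x3 + 0.25x4 + 0.25x5 + 0.31x6 with:
  0.3x1 + 0.8x2 + 0.8x3 + 0.6x4 + 13.4x5 + 0.3x6 ≥ 25.9   (calcium)
  2.4x1 + 5.5x2 + 8x3 + 3.9x4 + 7.9x5 + 2.3x6 ≥ 5.4   (lysine)
  3x1 + 16.3x2 + 8.3x3 + 3.8x4 + 2.6x5 + 3x6 ≥ 36.6   (phosphorus)
  13.6x1 + 11.4x2 + 12x3 + 11.6x4 + 7.9x5 + 12.3x6 ≥ 41.9   (metabolisable energy)
  x1, x2, x3, x4, x5, x6 ≥ 0.
At the optimum only rice bran, alfalfa meal are positive (maize, DDGS, barley, sorghum = 0). The calcium and metabolisable energy requirements are met with equality.
Optimal quantities: rice bran = 2.437 kg, alfalfa meal = 1.787 kg.
Cost = 0.18·2.437 + 0.25·1.787 = 0.88541.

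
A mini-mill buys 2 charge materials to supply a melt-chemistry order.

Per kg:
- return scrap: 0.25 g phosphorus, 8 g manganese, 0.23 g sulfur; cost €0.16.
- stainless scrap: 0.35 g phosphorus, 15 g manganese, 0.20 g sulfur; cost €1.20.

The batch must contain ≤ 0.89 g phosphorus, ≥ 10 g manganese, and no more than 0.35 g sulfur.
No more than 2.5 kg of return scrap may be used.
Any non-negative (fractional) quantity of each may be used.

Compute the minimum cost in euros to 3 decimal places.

€0.200

This is a linear program. Let x1 = kg of return scrap, x2 = kg of stainless scrap.
min 0.16x1 + 1.2x2 subject to:
  0.25x1 + 0.35x2 ≤ 0.89   (phosphorus)
  8x1 + 15x2 ≥ 10   (manganese)
  0.23x1 + 0.2x2 ≤ 0.35   (sulfur)
  x1 ≤ 2.5
  x1, x2 ≥ 0.
The optimal basis is {return scrap}; stainless scrap drops out. There the manganese constraint is tight.
Solving gives x1 = 1.25.
Total cost: 0.16·1.25 = 0.20000.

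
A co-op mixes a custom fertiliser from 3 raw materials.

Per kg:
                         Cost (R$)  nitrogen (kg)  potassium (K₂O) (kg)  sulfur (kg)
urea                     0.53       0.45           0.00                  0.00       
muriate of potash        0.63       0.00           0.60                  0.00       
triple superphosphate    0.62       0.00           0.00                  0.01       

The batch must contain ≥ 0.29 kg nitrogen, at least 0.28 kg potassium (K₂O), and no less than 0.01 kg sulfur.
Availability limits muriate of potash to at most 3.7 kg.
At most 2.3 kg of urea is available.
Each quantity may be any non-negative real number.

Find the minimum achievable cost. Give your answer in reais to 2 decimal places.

Let x1 = kg of urea, x2 = kg of muriate of potash, x3 = kg of triple superphosphate.
min 0.53x1 + 0.63x2 + 0.62x3 s.t.:
  0.45x1 ≥ 0.29   (nitrogen)
  0.6x2 ≥ 0.28   (potassium (K₂O))
  0.01x3 ≥ 0.01   (sulfur)
  x2 ≤ 3.7
  x1 ≤ 2.3
  x1, x2, x3 ≥ 0.
All 3 inputs are positive at the optimum. Binding constraints: nitrogen, potassium (K₂O), sulfur.
Optimal quantities: urea = 0.6444 kg, muriate of potash = 0.4667 kg, triple superphosphate = 1 kg.
Objective = 0.53·0.6444 + 0.63·0.4667 + 0.62·1 = 1.2556.

R$1.26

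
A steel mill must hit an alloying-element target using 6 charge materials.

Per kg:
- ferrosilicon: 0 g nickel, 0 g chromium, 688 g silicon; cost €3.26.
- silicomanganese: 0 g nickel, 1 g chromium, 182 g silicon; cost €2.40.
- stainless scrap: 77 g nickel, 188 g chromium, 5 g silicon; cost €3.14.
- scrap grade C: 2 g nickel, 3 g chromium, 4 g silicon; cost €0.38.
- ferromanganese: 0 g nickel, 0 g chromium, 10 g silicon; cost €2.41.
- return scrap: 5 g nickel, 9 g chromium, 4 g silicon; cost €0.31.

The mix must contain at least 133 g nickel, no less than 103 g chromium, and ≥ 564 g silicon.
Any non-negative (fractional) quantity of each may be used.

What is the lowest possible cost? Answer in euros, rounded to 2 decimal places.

€8.06

Treat it as an LP. Let x1 = kg of ferrosilicon, x2 = kg of silicomanganese, x3 = kg of stainless scrap, x4 = kg of scrap grade C, x5 = kg of ferromanganese, x6 = kg of return scrap.
min 3.26x1 + 2.4x2 + 3.14x3 + 0.38x4 + 2.41x5 + 0.31x6 subject to:
  77x3 + 2x4 + 5x6 ≥ 133   (nickel)
  1x2 + 188x3 + 3x4 + 9x6 ≥ 103   (chromium)
  688x1 + 182x2 + 5x3 + 4x4 + 10x5 + 4x6 ≥ 564   (silicon)
  x1, x2, x3, x4, x5, x6 ≥ 0.
The cheapest feasible vertex uses only ferrosilicon, stainless scrap; silicomanganese, scrap grade C, ferromanganese, return scrap are not used. The nickel and silicon requirements are met with equality.
Solving gives x1 = 0.80721, x3 = 1.7273.
Cost = 3.26·0.80721 + 3.14·1.7273 = 8.0552.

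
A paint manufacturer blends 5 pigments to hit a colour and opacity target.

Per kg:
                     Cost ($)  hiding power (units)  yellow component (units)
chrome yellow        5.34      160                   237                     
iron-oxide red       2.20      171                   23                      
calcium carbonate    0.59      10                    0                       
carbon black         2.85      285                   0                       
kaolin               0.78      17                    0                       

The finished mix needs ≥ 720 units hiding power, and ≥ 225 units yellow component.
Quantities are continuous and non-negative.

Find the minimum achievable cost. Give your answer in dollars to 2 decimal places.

Set it up as a linear program. Let x1 = kg of chrome yellow, x2 = kg of iron-oxide red, x3 = kg of calcium carbonate, x4 = kg of carbon black, x5 = kg of kaolin.
Minimise 5.34x1 + 2.2x2 + 0.59x3 + 2.85x4 + 0.78x5 with:
  160x1 + 171x2 + 10x3 + 285x4 + 17x5 ≥ 720   (hiding power)
  237x1 + 23x2 ≥ 225   (yellow component)
  x1, x2, x3, x4, x5 ≥ 0.
The cheapest feasible vertex uses only chrome yellow, carbon black; iron-oxide red, calcium carbonate, kaolin are not used. There the hiding power and yellow component constraints are tight.
Optimal quantities: chrome yellow = 0.9494 kg, carbon black = 1.993 kg.
Cost = 5.34·0.9494 + 2.85·1.993 = 10.7498.

$10.75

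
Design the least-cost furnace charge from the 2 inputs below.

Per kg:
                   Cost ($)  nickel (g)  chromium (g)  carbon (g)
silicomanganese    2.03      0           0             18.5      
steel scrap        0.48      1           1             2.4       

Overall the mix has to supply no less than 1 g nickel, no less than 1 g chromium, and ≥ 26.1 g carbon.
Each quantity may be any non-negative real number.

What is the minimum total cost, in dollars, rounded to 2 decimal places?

This is a linear program. Let x1 = kg of silicomanganese, x2 = kg of steel scrap.
Minimize 2.03x1 + 0.48x2 subject to:
  1x2 ≥ 1   (nickel)
  1x2 ≥ 1   (chromium)
  18.5x1 + 2.4x2 ≥ 26.1   (carbon)
  x1, x2 ≥ 0.
Both inputs are positive at the optimum. Binding constraints: nickel, chromium, carbon.
Solving gives x1 = 1.281, x2 = 1.
Objective = 2.03·1.281 + 0.48·1 = 3.0804.

$3.08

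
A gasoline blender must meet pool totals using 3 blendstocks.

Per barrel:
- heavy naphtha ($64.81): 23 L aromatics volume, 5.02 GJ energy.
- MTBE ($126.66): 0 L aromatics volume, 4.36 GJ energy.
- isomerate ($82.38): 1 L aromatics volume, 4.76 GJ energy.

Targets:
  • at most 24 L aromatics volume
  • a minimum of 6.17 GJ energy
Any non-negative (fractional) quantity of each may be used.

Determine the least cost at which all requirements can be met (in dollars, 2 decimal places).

Let x1 = barrels of heavy naphtha, x2 = barrels of MTBE, x3 = barrels of isomerate.
min 64.81x1 + 126.66x2 + 82.38x3 subject to:
  23x1 + 1x3 ≤ 24   (aromatics volume)
  5.02x1 + 4.36x2 + 4.76x3 ≥ 6.17   (energy)
  x1, x2, x3 ≥ 0.
The cheapest feasible vertex uses only heavy naphtha, isomerate; MTBE is not used. The aromatics volume and energy requirements are met with equality.
Optimal quantities: heavy naphtha = 1.0346 barrels, isomerate = 0.20515 barrels.
Cost = 64.81·1.0346 + 82.38·0.20515 = 83.9527.

$83.95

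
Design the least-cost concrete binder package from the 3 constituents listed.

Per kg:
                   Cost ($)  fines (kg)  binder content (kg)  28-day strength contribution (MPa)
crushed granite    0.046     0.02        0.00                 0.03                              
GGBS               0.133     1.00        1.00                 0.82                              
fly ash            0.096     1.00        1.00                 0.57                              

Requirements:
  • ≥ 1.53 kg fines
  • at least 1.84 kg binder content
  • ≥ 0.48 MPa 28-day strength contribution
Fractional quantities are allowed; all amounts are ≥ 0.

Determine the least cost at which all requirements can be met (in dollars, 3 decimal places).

Treat it as an LP. Let x1 = kg of crushed granite, x2 = kg of GGBS, x3 = kg of fly ash.
Minimize 0.046x1 + 0.133x2 + 0.096x3 s.t.:
  0.02x1 + 1x2 + 1x3 ≥ 1.53   (fines)
  1x2 + 1x3 ≥ 1.84   (binder content)
  0.03x1 + 0.82x2 + 0.57x3 ≥ 0.48   (28-day strength contribution)
  x1, x2, x3 ≥ 0.
The minimum-cost mix takes nothing from crushed granite, GGBS — only fly ash. Binding constraint: binder content.
Optimal quantities: fly ash = 1.84 kg.
Cost = 0.096·1.84 = 0.17664.

$0.177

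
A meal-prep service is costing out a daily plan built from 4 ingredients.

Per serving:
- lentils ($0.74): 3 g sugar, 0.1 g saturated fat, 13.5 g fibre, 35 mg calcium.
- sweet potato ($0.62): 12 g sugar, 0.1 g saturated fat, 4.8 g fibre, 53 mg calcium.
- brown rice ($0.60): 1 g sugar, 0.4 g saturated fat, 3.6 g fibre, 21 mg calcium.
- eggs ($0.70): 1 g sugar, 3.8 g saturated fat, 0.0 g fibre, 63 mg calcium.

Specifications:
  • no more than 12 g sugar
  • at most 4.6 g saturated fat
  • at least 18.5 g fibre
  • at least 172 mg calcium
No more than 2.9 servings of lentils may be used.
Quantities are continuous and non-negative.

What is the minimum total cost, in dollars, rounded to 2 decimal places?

Let x1 = servings of lentils, x2 = servings of sweet potato, x3 = servings of brown rice, x4 = servings of eggs.
Minimise 0.74x1 + 0.62x2 + 0.6x3 + 0.7x4 subject to:
  3x1 + 12x2 + 1x3 + 1x4 ≤ 12   (sugar)
  0.1x1 + 0.1x2 + 0.4x3 + 3.8x4 ≤ 4.6   (saturated fat)
  13.5x1 + 4.8x2 + 3.6x3 ≥ 18.5   (fibre)
  35x1 + 53x2 + 21x3 + 63x4 ≥ 172   (calcium)
  x1 ≤ 2.9
  x1, x2, x3, x4 ≥ 0.
The optimal basis is {lentils, sweet potato, eggs}; brown rice drops out. Binding constraints: sugar, saturated fat, calcium.
That vertex is x1 = 2.403, x2 = 0.3044, x4 = 1.139.
Total cost: 0.74·2.403 + 0.62·0.3044 + 0.7·1.139 = 2.7642.

$2.76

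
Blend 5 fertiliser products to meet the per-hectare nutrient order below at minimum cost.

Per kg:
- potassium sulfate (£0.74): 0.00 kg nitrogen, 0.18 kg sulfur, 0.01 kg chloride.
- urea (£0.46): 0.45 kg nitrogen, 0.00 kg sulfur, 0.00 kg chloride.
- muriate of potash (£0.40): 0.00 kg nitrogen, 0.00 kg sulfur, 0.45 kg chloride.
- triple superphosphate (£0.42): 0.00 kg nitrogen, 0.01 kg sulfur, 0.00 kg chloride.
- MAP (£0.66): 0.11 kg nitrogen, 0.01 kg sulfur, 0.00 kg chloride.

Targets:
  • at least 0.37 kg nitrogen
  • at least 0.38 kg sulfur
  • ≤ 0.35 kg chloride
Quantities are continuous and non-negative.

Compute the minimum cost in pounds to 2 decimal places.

£1.94

Let x1 = kg of potassium sulfate, x2 = kg of urea, x3 = kg of muriate of potash, x4 = kg of triple superphosphate, x5 = kg of MAP.
Minimise 0.74x1 + 0.46x2 + 0.4x3 + 0.42x4 + 0.66x5 s.t.:
  0.45x2 + 0.11x5 ≥ 0.37   (nitrogen)
  0.18x1 + 0.01x4 + 0.01x5 ≥ 0.38   (sulfur)
  0.01x1 + 0.45x3 ≤ 0.35   (chloride)
  x1, x2, x3, x4, x5 ≥ 0.
The optimal basis is {potassium sulfate, urea}; muriate of potash, triple superphosphate, MAP drop out. There the nitrogen and sulfur constraints are tight.
So potassium sulfate = 2.111 kg, urea = 0.8222 kg.
Cost = 0.74·2.111 + 0.46·0.8222 = 1.9404.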